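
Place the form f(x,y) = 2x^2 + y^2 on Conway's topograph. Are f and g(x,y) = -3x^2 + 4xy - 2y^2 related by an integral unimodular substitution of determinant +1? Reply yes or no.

D₁ = -8, D₂ = -8
f: flip: (2,0,1)→(1,0,2)
f: reduced (well bottom): (1,0,2) with a≤c, −a<b≤a
g is negative-definite; reduce −g:
−g: translate: b→2 (≡-4 mod 6), so (3,-4,2)→(3,2,1)
−g: flip: (3,2,1)→(1,-2,3)
−g: translate: b→0 (≡-2 mod 2), so (1,-2,3)→(1,0,2)
−g: reduced (well bottom): (1,0,2) with a≤c, −a<b≤a
flip sign back: reduced form of g is (-1,0,-2)
reduced forms (1, 0, 2) vs (-1, 0, -2) ⇒ inequivalent

no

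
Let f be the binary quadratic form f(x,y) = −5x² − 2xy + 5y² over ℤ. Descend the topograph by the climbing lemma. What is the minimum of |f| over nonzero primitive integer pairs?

descent: ρ → (5,2,-5)  [lands on river]
river: ρ → (-5,8,2)
river: ρ → (2,8,-5)
river: ρ → (-5,2,5)
river: ρ → (5,8,-2)
river: ρ → (-2,8,5)
closes: descent 1, river 6
min |a| on river = 2

2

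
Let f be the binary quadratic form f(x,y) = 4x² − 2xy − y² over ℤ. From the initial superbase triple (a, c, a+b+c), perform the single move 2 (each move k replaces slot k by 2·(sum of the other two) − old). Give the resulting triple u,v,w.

start (4,-1,1) = (f(1,0),f(0,1),f(1,1))
replace slot 2: 2·(4+1) − (-1) = 11 → (4,11,1)

4,11,1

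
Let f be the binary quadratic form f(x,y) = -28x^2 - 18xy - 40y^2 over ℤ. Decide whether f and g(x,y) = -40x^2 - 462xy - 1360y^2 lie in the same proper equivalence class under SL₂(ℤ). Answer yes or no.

D₁ = -4156, D₂ = -4156
f is negative-definite; reduce −f:
−f: reduced (well bottom): (28,18,40) with a≤c, −a<b≤a
flip sign back: reduced form of f is (-28,-18,-40)
g is negative-definite; reduce −g:
−g: translate: b→-18 (≡462 mod 80), so (40,462,1360)→(40,-18,28)
−g: flip: (40,-18,28)→(28,18,40)
−g: reduced (well bottom): (28,18,40) with a≤c, −a<b≤a
flip sign back: reduced form of g is (-28,-18,-40)
reduced forms (-28, -18, -40) vs (-28, -18, -40) ⇒ equivalent

yes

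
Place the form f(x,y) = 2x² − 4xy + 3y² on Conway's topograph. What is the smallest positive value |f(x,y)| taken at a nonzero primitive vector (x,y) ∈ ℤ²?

translate: b→0 (≡-4 mod 4), so (2,-4,3)→(2,0,1)
flip: (2,0,1)→(1,0,2)
reduced (well bottom): (1,0,2) with a≤c, −a<b≤a
well minimum = a = 1

1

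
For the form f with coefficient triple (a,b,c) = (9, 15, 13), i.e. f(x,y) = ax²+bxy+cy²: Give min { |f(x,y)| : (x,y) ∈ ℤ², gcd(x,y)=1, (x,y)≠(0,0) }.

translate: b→-3 (≡15 mod 18), so (9,15,13)→(9,-3,7)
flip: (9,-3,7)→(7,3,9)
reduced (well bottom): (7,3,9) with a≤c, −a<b≤a
well minimum = a = 7

7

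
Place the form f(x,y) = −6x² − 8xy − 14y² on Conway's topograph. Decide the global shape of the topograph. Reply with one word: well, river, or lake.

D = b²−4ac = (-8)² − 4·(-6)·(-14) = -272
D < 0 ⇒ definite ⇒ every region one sign ⇒ single well

well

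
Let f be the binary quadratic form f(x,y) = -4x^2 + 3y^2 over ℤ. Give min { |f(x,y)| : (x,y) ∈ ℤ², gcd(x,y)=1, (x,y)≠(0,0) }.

descent: ρ → (3,6,-1)  [lands on river]
river: ρ → (-1,6,3)
closes: descent 1, river 2
min |a| on river = 1

1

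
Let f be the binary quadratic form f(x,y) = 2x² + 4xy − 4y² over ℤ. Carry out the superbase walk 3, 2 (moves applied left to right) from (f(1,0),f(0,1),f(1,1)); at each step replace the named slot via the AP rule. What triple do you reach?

start (2,-4,2) = (f(1,0),f(0,1),f(1,1))
replace slot 3: 2·(2+(-4)) − 2 = -6 → (2,-4,-6)
replace slot 2: 2·(2+(-6)) − (-4) = -4 → (2,-4,-6)

2,-4,-6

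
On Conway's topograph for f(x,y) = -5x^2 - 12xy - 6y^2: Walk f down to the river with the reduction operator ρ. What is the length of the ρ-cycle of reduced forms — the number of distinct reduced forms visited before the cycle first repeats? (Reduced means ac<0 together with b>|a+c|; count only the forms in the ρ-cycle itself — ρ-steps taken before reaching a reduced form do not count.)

D = 24, ⌊√D⌋ = 4
descent: ρ → (-6,0,1)
descent: ρ → (1,4,-2)  [lands on river]
river: ρ → (-2,4,1)
ρ-cycle length = 2 (tail of 2 descent steps not counted)

2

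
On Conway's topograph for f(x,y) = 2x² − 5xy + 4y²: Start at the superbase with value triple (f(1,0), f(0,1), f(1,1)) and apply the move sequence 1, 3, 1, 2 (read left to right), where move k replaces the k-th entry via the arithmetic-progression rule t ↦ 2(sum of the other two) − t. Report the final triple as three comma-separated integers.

start (2,4,1) = (f(1,0),f(0,1),f(1,1))
replace slot 1: 2·(4+1) − 2 = 8 → (8,4,1)
replace slot 3: 2·(8+4) − 1 = 23 → (8,4,23)
replace slot 1: 2·(4+23) − 8 = 46 → (46,4,23)
replace slot 2: 2·(46+23) − 4 = 134 → (46,134,23)

46,134,23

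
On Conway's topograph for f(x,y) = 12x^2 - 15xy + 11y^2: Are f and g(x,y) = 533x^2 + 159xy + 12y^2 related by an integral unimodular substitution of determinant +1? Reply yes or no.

D₁ = -303, D₂ = -303
f: translate: b→9 (≡-15 mod 24), so (12,-15,11)→(12,9,8)
f: flip: (12,9,8)→(8,-9,12)
f: translate: b→7 (≡-9 mod 16), so (8,-9,12)→(8,7,11)
f: reduced (well bottom): (8,7,11) with a≤c, −a<b≤a
g: flip: (533,159,12)→(12,-159,533)
g: translate: b→9 (≡-159 mod 24), so (12,-159,533)→(12,9,8)
g: flip: (12,9,8)→(8,-9,12)
g: translate: b→7 (≡-9 mod 16), so (8,-9,12)→(8,7,11)
g: reduced (well bottom): (8,7,11) with a≤c, −a<b≤a
reduced forms (8, 7, 11) vs (8, 7, 11) ⇒ equivalent

yes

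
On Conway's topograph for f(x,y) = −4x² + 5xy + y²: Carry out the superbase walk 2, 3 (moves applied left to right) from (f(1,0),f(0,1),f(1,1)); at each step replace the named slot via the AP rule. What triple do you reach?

start (-4,1,2) = (f(1,0),f(0,1),f(1,1))
replace slot 2: 2·((-4)+2) − 1 = -5 → (-4,-5,2)
replace slot 3: 2·((-4)+(-5)) − 2 = -20 → (-4,-5,-20)

-4,-5,-20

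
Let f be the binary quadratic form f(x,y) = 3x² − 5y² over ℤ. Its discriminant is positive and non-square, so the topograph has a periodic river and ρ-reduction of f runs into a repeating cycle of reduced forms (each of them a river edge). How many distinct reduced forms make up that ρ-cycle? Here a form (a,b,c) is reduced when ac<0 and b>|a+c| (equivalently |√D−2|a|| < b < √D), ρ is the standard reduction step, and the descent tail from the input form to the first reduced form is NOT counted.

D = 60, ⌊√D⌋ = 7
descent: ρ → (-5,0,3)
descent: ρ → (3,6,-2)  [lands on river]
river: ρ → (-2,6,3)
ρ-cycle length = 2 (tail of 2 descent steps not counted)

2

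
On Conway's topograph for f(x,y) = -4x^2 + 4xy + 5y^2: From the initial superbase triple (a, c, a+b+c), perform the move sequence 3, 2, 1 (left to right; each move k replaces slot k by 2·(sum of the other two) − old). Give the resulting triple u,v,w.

start (-4,5,5) = (f(1,0),f(0,1),f(1,1))
replace slot 3: 2·((-4)+5) − 5 = -3 → (-4,5,-3)
replace slot 2: 2·((-4)+(-3)) − 5 = -19 → (-4,-19,-3)
replace slot 1: 2·((-19)+(-3)) − (-4) = -40 → (-40,-19,-3)

-40,-19,-3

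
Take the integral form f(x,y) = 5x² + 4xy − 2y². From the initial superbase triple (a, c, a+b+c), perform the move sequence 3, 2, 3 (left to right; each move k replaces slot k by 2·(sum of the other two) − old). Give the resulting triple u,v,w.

start (5,-2,7) = (f(1,0),f(0,1),f(1,1))
replace slot 3: 2·(5+(-2)) − 7 = -1 → (5,-2,-1)
replace slot 2: 2·(5+(-1)) − (-2) = 10 → (5,10,-1)
replace slot 3: 2·(5+10) − (-1) = 31 → (5,10,31)

5,10,31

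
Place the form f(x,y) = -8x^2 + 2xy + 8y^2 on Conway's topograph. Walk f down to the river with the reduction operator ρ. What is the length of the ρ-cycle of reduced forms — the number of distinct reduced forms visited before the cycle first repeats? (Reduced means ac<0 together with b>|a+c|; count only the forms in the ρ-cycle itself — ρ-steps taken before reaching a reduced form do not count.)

D = 260, ⌊√D⌋ = 16
river: ρ → (8,14,-2)
river: ρ → (-2,14,8)
river: ρ → (8,2,-8)
river: ρ → (-8,14,2)
river: ρ → (2,14,-8)
river: ρ → (-8,2,8)
ρ-cycle length = 6 (tail of 0 descent steps not counted)

6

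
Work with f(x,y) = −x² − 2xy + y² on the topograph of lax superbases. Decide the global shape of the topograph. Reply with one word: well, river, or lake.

D = b²−4ac = (-2)² − 4·(-1)·1 = 8
D > 0 non-square ⇒ indefinite ⇒ periodic river

river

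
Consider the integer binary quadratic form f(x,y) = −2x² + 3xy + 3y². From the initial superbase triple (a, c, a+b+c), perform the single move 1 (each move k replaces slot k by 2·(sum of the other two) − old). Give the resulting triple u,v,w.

start (-2,3,4) = (f(1,0),f(0,1),f(1,1))
replace slot 1: 2·(3+4) − (-2) = 16 → (16,3,4)

16,3,4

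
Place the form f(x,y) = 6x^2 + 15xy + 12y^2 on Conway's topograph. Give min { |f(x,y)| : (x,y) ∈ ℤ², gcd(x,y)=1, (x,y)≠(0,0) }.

translate: b→3 (≡15 mod 12), so (6,15,12)→(6,3,3)
flip: (6,3,3)→(3,-3,6)
translate: b→3 (≡-3 mod 6), so (3,-3,6)→(3,3,6)
reduced (well bottom): (3,3,6) with a≤c, −a<b≤a
well minimum = a = 3

3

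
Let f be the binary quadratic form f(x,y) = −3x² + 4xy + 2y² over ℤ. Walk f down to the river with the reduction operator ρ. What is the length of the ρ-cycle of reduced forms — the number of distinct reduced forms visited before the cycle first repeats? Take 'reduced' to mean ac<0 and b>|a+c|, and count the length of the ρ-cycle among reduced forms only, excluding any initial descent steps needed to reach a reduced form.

D = 40, ⌊√D⌋ = 6
river: ρ → (2,4,-3)
river: ρ → (-3,2,3)
river: ρ → (3,4,-2)
river: ρ → (-2,4,3)
river: ρ → (3,2,-3)
river: ρ → (-3,4,2)
ρ-cycle length = 6 (tail of 0 descent steps not counted)

6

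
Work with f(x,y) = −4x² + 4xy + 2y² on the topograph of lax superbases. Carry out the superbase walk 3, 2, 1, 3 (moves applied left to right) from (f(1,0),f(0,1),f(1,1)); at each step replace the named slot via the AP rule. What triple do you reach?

start (-4,2,2) = (f(1,0),f(0,1),f(1,1))
replace slot 3: 2·((-4)+2) − 2 = -6 → (-4,2,-6)
replace slot 2: 2·((-4)+(-6)) − 2 = -22 → (-4,-22,-6)
replace slot 1: 2·((-22)+(-6)) − (-4) = -52 → (-52,-22,-6)
replace slot 3: 2·((-52)+(-22)) − (-6) = -142 → (-52,-22,-142)

-52,-22,-142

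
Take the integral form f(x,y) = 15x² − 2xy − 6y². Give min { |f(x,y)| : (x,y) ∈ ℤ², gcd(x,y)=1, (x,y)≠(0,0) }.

descent: ρ → (-6,14,7)  [lands on river]
river: ρ → (7,14,-6)
river: ρ → (-6,10,11)
river: ρ → (11,12,-5)
river: ρ → (-5,18,2)
river: ρ → (2,18,-5)
river: ρ → (-5,12,11)
river: ρ → (11,10,-6)
closes: descent 1, river 8
min |a| on river = 2

2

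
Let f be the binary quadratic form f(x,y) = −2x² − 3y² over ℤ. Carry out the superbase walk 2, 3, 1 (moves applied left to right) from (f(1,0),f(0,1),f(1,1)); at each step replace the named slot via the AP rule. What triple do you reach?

start (-2,-3,-5) = (f(1,0),f(0,1),f(1,1))
replace slot 2: 2·((-2)+(-5)) − (-3) = -11 → (-2,-11,-5)
replace slot 3: 2·((-2)+(-11)) − (-5) = -21 → (-2,-11,-21)
replace slot 1: 2·((-11)+(-21)) − (-2) = -62 → (-62,-11,-21)

-62,-11,-21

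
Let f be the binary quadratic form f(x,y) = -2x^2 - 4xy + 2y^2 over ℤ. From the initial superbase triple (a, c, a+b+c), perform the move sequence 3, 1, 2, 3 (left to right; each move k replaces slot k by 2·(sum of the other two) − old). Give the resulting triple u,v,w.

start (-2,2,-4) = (f(1,0),f(0,1),f(1,1))
replace slot 3: 2·((-2)+2) − (-4) = 4 → (-2,2,4)
replace slot 1: 2·(2+4) − (-2) = 14 → (14,2,4)
replace slot 2: 2·(14+4) − 2 = 34 → (14,34,4)
replace slot 3: 2·(14+34) − 4 = 92 → (14,34,92)

14,34,92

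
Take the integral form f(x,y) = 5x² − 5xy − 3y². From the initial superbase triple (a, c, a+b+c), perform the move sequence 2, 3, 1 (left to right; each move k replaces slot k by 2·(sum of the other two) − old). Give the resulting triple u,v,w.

start (5,-3,-3) = (f(1,0),f(0,1),f(1,1))
replace slot 2: 2·(5+(-3)) − (-3) = 7 → (5,7,-3)
replace slot 3: 2·(5+7) − (-3) = 27 → (5,7,27)
replace slot 1: 2·(7+27) − 5 = 63 → (63,7,27)

63,7,27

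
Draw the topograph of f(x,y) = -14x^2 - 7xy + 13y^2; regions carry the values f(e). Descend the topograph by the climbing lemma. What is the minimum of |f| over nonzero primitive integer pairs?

descent: ρ → (13,7,-14)  [lands on river]
river: ρ → (-14,21,6)
river: ρ → (6,27,-2)
river: ρ → (-2,25,19)
river: ρ → (19,13,-8)
river: ρ → (-8,19,13)
closes: descent 1, river 6
min |a| on river = 2

2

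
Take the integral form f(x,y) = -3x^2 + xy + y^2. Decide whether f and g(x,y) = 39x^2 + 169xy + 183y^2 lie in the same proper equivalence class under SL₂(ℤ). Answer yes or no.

D₁ = 13, D₂ = 13
river cycle of f (length 2): (1, 3, -1), (-1, 3, 1)
river cycle of g (length 2): (1, 3, -1), (-1, 3, 1)
cycles coincide ⇒ equivalent

yes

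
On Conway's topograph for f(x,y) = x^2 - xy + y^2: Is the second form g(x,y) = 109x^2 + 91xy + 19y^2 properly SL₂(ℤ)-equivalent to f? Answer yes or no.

D₁ = -3, D₂ = -3
f: translate: b→1 (≡-1 mod 2), so (1,-1,1)→(1,1,1)
f: reduced (well bottom): (1,1,1) with a≤c, −a<b≤a
g: flip: (109,91,19)→(19,-91,109)
g: translate: b→-15 (≡-91 mod 38), so (19,-91,109)→(19,-15,3)
g: flip: (19,-15,3)→(3,15,19)
g: translate: b→3 (≡15 mod 6), so (3,15,19)→(3,3,1)
g: flip: (3,3,1)→(1,-3,3)
g: translate: b→1 (≡-3 mod 2), so (1,-3,3)→(1,1,1)
g: reduced (well bottom): (1,1,1) with a≤c, −a<b≤a
reduced forms (1, 1, 1) vs (1, 1, 1) ⇒ equivalent

yes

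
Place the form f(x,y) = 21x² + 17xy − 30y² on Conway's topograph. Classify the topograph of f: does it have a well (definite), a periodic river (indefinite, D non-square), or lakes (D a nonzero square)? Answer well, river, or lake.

D = b²−4ac = 17² − 4·21·(-30) = 2809
D = 53² is a perfect square ⇒ form factors over ℤ ⇒ lakes

lake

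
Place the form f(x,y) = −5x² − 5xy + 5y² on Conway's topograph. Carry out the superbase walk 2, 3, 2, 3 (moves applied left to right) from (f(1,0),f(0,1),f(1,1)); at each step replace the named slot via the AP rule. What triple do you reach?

start (-5,5,-5) = (f(1,0),f(0,1),f(1,1))
replace slot 2: 2·((-5)+(-5)) − 5 = -25 → (-5,-25,-5)
replace slot 3: 2·((-5)+(-25)) − (-5) = -55 → (-5,-25,-55)
replace slot 2: 2·((-5)+(-55)) − (-25) = -95 → (-5,-95,-55)
replace slot 3: 2·((-5)+(-95)) − (-55) = -145 → (-5,-95,-145)

-5,-95,-145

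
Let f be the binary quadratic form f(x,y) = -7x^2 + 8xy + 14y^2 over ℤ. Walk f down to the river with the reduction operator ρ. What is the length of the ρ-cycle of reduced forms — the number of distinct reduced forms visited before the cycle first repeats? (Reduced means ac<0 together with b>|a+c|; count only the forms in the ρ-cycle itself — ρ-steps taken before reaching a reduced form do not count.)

D = 456, ⌊√D⌋ = 21
river: ρ → (14,20,-1)
river: ρ → (-1,20,14)
river: ρ → (14,8,-7)
river: ρ → (-7,20,2)
river: ρ → (2,20,-7)
river: ρ → (-7,8,14)
ρ-cycle length = 6 (tail of 0 descent steps not counted)

6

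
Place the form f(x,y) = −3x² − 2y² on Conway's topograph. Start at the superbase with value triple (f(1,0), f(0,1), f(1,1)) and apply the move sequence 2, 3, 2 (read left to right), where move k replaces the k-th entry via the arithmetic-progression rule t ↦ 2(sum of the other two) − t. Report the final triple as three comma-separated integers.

start (-3,-2,-5) = (f(1,0),f(0,1),f(1,1))
replace slot 2: 2·((-3)+(-5)) − (-2) = -14 → (-3,-14,-5)
replace slot 3: 2·((-3)+(-14)) − (-5) = -29 → (-3,-14,-29)
replace slot 2: 2·((-3)+(-29)) − (-14) = -50 → (-3,-50,-29)

-3,-50,-29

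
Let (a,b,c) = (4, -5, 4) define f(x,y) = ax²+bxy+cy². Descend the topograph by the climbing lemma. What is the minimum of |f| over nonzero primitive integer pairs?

translate: b→3 (≡-5 mod 8), so (4,-5,4)→(4,3,3)
flip: (4,3,3)→(3,-3,4)
translate: b→3 (≡-3 mod 6), so (3,-3,4)→(3,3,4)
reduced (well bottom): (3,3,4) with a≤c, −a<b≤a
well minimum = a = 3

3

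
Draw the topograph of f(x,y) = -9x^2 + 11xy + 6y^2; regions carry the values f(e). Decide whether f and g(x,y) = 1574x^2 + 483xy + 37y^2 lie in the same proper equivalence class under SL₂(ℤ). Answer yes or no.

D₁ = 337, D₂ = 337
river cycle of f (length 42): (6, 13, -7), (-7, 15, 4), (4, 17, -3), (-3, 13, 14), (14, 15, -2), (-2, 17, 6), (6, 7, -12), (-12, 17, 1), (1, 17, -12), (-12, 7, 6), … (32 more)
river cycle of g (length 42): (6, 13, -7), (-7, 15, 4), (4, 17, -3), (-3, 13, 14), (14, 15, -2), (-2, 17, 6), (6, 7, -12), (-12, 17, 1), (1, 17, -12), (-12, 7, 6), … (32 more)
cycles coincide ⇒ equivalent

yes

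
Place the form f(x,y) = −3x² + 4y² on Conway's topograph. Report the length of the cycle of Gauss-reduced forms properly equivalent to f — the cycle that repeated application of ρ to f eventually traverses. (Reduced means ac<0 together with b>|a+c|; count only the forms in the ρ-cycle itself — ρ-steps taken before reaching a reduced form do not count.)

D = 48, ⌊√D⌋ = 6
descent: ρ → (4,0,-3)
descent: ρ → (-3,6,1)  [lands on river]
river: ρ → (1,6,-3)
ρ-cycle length = 2 (tail of 2 descent steps not counted)

2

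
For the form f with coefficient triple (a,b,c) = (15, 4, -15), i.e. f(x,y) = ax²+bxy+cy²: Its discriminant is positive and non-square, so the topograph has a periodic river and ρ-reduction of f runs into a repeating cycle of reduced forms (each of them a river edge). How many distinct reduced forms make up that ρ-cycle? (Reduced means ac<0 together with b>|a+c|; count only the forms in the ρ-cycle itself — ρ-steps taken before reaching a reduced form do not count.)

D = 916, ⌊√D⌋ = 30
river: ρ → (-15,26,4)
river: ρ → (4,30,-1)
river: ρ → (-1,30,4)
river: ρ → (4,26,-15)
river: ρ → (-15,4,15)
river: ρ → (15,26,-4)
river: ρ → (-4,30,1)
river: ρ → (1,30,-4)
river: ρ → (-4,26,15)
river: ρ → (15,4,-15)
ρ-cycle length = 10 (tail of 0 descent steps not counted)

10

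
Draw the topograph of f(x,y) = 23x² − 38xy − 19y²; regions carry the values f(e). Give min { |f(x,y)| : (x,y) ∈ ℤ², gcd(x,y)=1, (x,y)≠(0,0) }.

descent: ρ → (-19,38,23)  [lands on river]
river: ρ → (23,54,-3)
river: ρ → (-3,54,23)
river: ρ → (23,38,-19)
closes: descent 1, river 4
min |a| on river = 3

3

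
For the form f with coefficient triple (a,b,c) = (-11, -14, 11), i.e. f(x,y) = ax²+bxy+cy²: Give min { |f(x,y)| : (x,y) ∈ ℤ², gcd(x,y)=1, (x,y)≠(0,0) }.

descent: ρ → (11,14,-11)  [lands on river]
river: ρ → (-11,8,14)
river: ρ → (14,20,-5)
river: ρ → (-5,20,14)
river: ρ → (14,8,-11)
river: ρ → (-11,14,11)
river: ρ → (11,8,-14)
river: ρ → (-14,20,5)
river: ρ → (5,20,-14)
river: ρ → (-14,8,11)
closes: descent 1, river 10
min |a| on river = 5

5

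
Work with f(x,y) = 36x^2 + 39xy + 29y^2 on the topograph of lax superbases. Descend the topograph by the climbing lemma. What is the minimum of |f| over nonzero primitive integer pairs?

translate: b→-33 (≡39 mod 72), so (36,39,29)→(36,-33,26)
flip: (36,-33,26)→(26,33,36)
translate: b→-19 (≡33 mod 52), so (26,33,36)→(26,-19,29)
reduced (well bottom): (26,-19,29) with a≤c, −a<b≤a
well minimum = a = 26

26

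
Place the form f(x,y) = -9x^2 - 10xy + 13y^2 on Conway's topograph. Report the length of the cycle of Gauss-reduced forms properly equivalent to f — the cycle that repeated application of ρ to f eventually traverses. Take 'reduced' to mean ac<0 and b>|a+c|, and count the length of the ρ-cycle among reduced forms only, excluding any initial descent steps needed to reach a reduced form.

D = 568, ⌊√D⌋ = 23
descent: ρ → (13,10,-9)  [lands on river]
river: ρ → (-9,8,14)
river: ρ → (14,20,-3)
river: ρ → (-3,22,7)
river: ρ → (7,20,-6)
river: ρ → (-6,16,13)
ρ-cycle length = 6 (tail of 1 descent step not counted)

6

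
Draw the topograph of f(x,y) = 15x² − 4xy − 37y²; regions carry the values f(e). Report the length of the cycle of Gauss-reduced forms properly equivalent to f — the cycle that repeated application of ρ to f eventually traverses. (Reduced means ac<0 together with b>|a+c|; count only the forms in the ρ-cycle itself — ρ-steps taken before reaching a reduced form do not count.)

D = 2236, ⌊√D⌋ = 47
descent: ρ → (-37,4,15)
descent: ρ → (15,26,-26)  [lands on river]
river: ρ → (-26,26,15)
river: ρ → (15,34,-18)
river: ρ → (-18,38,11)
river: ρ → (11,28,-33)
river: ρ → (-33,38,6)
river: ρ → (6,46,-5)
river: ρ → (-5,44,15)
river: ρ → (15,46,-2)
river: ρ → (-2,46,15)
river: ρ → (15,44,-5)
river: ρ → (-5,46,6)
river: ρ → (6,38,-33)
river: ρ → (-33,28,11)
river: ρ → (11,38,-18)
river: ρ → (-18,34,15)
ρ-cycle length = 16 (tail of 2 descent steps not counted)

16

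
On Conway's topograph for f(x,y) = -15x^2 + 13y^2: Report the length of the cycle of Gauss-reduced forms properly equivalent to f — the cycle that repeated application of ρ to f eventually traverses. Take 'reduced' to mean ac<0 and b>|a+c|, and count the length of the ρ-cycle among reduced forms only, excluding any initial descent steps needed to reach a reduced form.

D = 780, ⌊√D⌋ = 27
descent: ρ → (13,26,-2)  [lands on river]
river: ρ → (-2,26,13)
ρ-cycle length = 2 (tail of 1 descent step not counted)

2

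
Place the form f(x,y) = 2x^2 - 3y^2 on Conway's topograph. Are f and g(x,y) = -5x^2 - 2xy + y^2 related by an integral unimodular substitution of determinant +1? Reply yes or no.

D₁ = 24, D₂ = 24
river cycle of f (length 2): (2, 4, -1), (-1, 4, 2)
river cycle of g (length 2): (1, 4, -2), (-2, 4, 1)
cycles differ ⇒ inequivalent

no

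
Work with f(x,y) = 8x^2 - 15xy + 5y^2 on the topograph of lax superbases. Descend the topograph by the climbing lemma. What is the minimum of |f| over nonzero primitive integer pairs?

descent: ρ → (5,5,-2)  [lands on river]
river: ρ → (-2,7,2)
river: ρ → (2,5,-5)
river: ρ → (-5,5,2)
river: ρ → (2,7,-2)
river: ρ → (-2,5,5)
closes: descent 1, river 6
min |a| on river = 2

2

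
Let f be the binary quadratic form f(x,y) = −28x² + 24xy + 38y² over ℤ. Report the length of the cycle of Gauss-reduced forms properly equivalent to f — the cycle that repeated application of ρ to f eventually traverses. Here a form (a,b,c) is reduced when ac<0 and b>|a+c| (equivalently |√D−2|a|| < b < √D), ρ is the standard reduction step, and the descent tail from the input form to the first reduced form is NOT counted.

D = 4832, ⌊√D⌋ = 69
river: ρ → (38,52,-14)
river: ρ → (-14,60,22)
river: ρ → (22,28,-46)
river: ρ → (-46,64,4)
river: ρ → (4,64,-46)
river: ρ → (-46,28,22)
river: ρ → (22,60,-14)
river: ρ → (-14,52,38)
river: ρ → (38,24,-28)
river: ρ → (-28,32,34)
river: ρ → (34,36,-26)
river: ρ → (-26,68,2)
river: ρ → (2,68,-26)
river: ρ → (-26,36,34)
river: ρ → (34,32,-28)
river: ρ → (-28,24,38)
ρ-cycle length = 16 (tail of 0 descent steps not counted)

16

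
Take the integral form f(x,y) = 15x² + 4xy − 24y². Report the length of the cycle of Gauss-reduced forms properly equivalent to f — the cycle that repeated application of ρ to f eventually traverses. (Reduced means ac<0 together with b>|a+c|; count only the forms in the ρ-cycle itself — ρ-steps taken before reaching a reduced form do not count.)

D = 1456, ⌊√D⌋ = 38
descent: ρ → (-24,-4,15)
descent: ρ → (15,34,-5)  [lands on river]
river: ρ → (-5,36,8)
river: ρ → (8,28,-21)
river: ρ → (-21,14,15)
river: ρ → (15,16,-20)
river: ρ → (-20,24,11)
river: ρ → (11,20,-24)
river: ρ → (-24,28,7)
river: ρ → (7,28,-24)
river: ρ → (-24,20,11)
river: ρ → (11,24,-20)
river: ρ → (-20,16,15)
river: ρ → (15,14,-21)
river: ρ → (-21,28,8)
river: ρ → (8,36,-5)
river: ρ → (-5,34,15)
river: ρ → (15,26,-13)
river: ρ → (-13,26,15)
ρ-cycle length = 18 (tail of 2 descent steps not counted)

18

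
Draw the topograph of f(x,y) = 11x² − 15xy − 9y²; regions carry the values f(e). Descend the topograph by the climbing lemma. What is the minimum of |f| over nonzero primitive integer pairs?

descent: ρ → (-9,15,11)  [lands on river]
river: ρ → (11,7,-13)
river: ρ → (-13,19,5)
river: ρ → (5,21,-9)
closes: descent 1, river 4
min |a| on river = 5

5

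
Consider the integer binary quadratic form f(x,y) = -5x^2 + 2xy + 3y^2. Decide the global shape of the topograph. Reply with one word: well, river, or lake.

D = b²−4ac = 2² − 4·(-5)·3 = 64
D = 8² is a perfect square ⇒ form factors over ℤ ⇒ lakes

lake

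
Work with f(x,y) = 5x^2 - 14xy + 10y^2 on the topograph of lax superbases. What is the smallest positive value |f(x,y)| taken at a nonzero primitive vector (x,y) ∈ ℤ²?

translate: b→-4 (≡-14 mod 10), so (5,-14,10)→(5,-4,1)
flip: (5,-4,1)→(1,4,5)
translate: b→0 (≡4 mod 2), so (1,4,5)→(1,0,1)
reduced (well bottom): (1,0,1) with a≤c, −a<b≤a
well minimum = a = 1

1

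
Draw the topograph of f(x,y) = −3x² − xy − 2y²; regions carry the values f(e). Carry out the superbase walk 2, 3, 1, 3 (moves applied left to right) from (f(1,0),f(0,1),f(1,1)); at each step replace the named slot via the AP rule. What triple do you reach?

start (-3,-2,-6) = (f(1,0),f(0,1),f(1,1))
replace slot 2: 2·((-3)+(-6)) − (-2) = -16 → (-3,-16,-6)
replace slot 3: 2·((-3)+(-16)) − (-6) = -32 → (-3,-16,-32)
replace slot 1: 2·((-16)+(-32)) − (-3) = -93 → (-93,-16,-32)
replace slot 3: 2·((-93)+(-16)) − (-32) = -186 → (-93,-16,-186)

-93,-16,-186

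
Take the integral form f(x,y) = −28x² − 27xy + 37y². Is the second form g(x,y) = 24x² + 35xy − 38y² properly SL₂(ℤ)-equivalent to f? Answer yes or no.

D₁ = 4873, D₂ = 4873
river cycle of f (length 78): (37, 27, -28), (-28, 29, 36), (36, 43, -21), (-21, 41, 38), (38, 35, -24), (-24, 61, 12), (12, 59, -29), (-29, 57, 14), (14, 55, -33), (-33, 11, 36), … (68 more)
river cycle of g (length 78): (-38, 41, 21), (21, 43, -36), (-36, 29, 28), (28, 27, -37), (-37, 47, 18), (18, 61, -16), (-16, 67, 6), (6, 65, -27), (-27, 43, 28), (28, 69, -1), … (68 more)
cycles differ ⇒ inequivalent

no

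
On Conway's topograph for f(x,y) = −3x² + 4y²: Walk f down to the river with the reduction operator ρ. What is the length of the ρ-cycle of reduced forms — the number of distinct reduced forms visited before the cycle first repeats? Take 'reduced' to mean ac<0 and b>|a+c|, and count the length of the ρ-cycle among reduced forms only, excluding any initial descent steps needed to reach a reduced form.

D = 48, ⌊√D⌋ = 6
descent: ρ → (4,0,-3)
descent: ρ → (-3,6,1)  [lands on river]
river: ρ → (1,6,-3)
ρ-cycle length = 2 (tail of 2 descent steps not counted)

2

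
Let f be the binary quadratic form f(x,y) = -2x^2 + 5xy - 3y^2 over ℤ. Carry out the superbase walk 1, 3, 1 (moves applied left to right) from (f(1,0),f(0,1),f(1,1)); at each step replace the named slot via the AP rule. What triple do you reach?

start (-2,-3,0) = (f(1,0),f(0,1),f(1,1))
replace slot 1: 2·((-3)+0) − (-2) = -4 → (-4,-3,0)
replace slot 3: 2·((-4)+(-3)) − 0 = -14 → (-4,-3,-14)
replace slot 1: 2·((-3)+(-14)) − (-4) = -30 → (-30,-3,-14)

-30,-3,-14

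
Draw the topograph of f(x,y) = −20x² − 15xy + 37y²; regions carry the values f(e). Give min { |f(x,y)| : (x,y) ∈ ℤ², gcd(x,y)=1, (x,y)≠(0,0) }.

descent: ρ → (37,15,-20)
descent: ρ → (-20,25,32)  [lands on river]
river: ρ → (32,39,-13)
river: ρ → (-13,39,32)
river: ρ → (32,25,-20)
river: ρ → (-20,55,2)
river: ρ → (2,53,-47)
river: ρ → (-47,41,8)
river: ρ → (8,55,-5)
river: ρ → (-5,55,8)
river: ρ → (8,41,-47)
river: ρ → (-47,53,2)
river: ρ → (2,55,-20)
closes: descent 2, river 12
min |a| on river = 2

2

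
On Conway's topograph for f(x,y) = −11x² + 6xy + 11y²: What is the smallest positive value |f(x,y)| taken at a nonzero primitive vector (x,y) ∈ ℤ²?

river: ρ → (11,16,-6)
river: ρ → (-6,20,5)
river: ρ → (5,20,-6)
river: ρ → (-6,16,11)
river: ρ → (11,6,-11)
river: ρ → (-11,16,6)
river: ρ → (6,20,-5)
river: ρ → (-5,20,6)
river: ρ → (6,16,-11)
river: ρ → (-11,6,11)
closes: descent 0, river 10
min |a| on river = 5

5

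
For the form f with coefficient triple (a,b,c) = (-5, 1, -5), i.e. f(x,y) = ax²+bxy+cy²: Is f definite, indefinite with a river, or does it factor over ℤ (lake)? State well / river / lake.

D = b²−4ac = 1² − 4·(-5)·(-5) = -99
D < 0 ⇒ definite ⇒ every region one sign ⇒ single well

well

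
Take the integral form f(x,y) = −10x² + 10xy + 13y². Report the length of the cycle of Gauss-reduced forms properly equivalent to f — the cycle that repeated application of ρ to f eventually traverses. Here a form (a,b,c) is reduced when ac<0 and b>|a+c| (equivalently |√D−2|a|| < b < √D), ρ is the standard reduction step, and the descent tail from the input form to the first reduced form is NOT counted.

D = 620, ⌊√D⌋ = 24
river: ρ → (13,16,-7)
river: ρ → (-7,12,17)
river: ρ → (17,22,-2)
river: ρ → (-2,22,17)
river: ρ → (17,12,-7)
river: ρ → (-7,16,13)
river: ρ → (13,10,-10)
river: ρ → (-10,10,13)
ρ-cycle length = 8 (tail of 0 descent steps not counted)

8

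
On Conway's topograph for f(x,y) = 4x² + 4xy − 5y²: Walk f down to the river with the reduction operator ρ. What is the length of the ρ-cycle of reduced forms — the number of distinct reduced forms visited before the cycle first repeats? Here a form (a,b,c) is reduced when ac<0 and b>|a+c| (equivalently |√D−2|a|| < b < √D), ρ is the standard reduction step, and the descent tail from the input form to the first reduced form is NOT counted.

D = 96, ⌊√D⌋ = 9
river: ρ → (-5,6,3)
river: ρ → (3,6,-5)
river: ρ → (-5,4,4)
river: ρ → (4,4,-5)
ρ-cycle length = 4 (tail of 0 descent steps not counted)

4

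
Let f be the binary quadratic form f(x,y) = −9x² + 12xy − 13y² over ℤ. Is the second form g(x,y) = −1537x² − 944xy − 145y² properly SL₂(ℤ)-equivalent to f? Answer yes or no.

D₁ = -324, D₂ = -324
f is negative-definite; reduce −f:
−f: translate: b→6 (≡-12 mod 18), so (9,-12,13)→(9,6,10)
−f: reduced (well bottom): (9,6,10) with a≤c, −a<b≤a
flip sign back: reduced form of f is (-9,-6,-10)
g is negative-definite; reduce −g:
−g: flip: (1537,944,145)→(145,-944,1537)
−g: translate: b→-74 (≡-944 mod 290), so (145,-944,1537)→(145,-74,10)
−g: flip: (145,-74,10)→(10,74,145)
−g: translate: b→-6 (≡74 mod 20), so (10,74,145)→(10,-6,9)
−g: flip: (10,-6,9)→(9,6,10)
−g: reduced (well bottom): (9,6,10) with a≤c, −a<b≤a
flip sign back: reduced form of g is (-9,-6,-10)
reduced forms (-9, -6, -10) vs (-9, -6, -10) ⇒ equivalent

yes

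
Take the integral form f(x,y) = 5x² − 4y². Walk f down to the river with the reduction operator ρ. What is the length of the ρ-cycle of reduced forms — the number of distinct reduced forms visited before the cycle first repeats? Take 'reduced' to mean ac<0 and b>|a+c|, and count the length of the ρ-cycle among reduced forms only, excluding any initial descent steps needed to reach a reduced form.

D = 80, ⌊√D⌋ = 8
descent: ρ → (-4,8,1)  [lands on river]
river: ρ → (1,8,-4)
ρ-cycle length = 2 (tail of 1 descent step not counted)

2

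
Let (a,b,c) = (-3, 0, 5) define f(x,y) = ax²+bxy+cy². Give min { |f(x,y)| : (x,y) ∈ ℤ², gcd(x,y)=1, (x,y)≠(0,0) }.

descent: ρ → (5,0,-3)
descent: ρ → (-3,6,2)  [lands on river]
river: ρ → (2,6,-3)
closes: descent 2, river 2
min |a| on river = 2

2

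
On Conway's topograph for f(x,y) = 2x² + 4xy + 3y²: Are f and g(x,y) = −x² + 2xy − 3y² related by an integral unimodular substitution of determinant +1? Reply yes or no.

D₁ = -8, D₂ = -8
f: translate: b→0 (≡4 mod 4), so (2,4,3)→(2,0,1)
f: flip: (2,0,1)→(1,0,2)
f: reduced (well bottom): (1,0,2) with a≤c, −a<b≤a
g is negative-definite; reduce −g:
−g: translate: b→0 (≡-2 mod 2), so (1,-2,3)→(1,0,2)
−g: reduced (well bottom): (1,0,2) with a≤c, −a<b≤a
flip sign back: reduced form of g is (-1,0,-2)
reduced forms (1, 0, 2) vs (-1, 0, -2) ⇒ inequivalent

no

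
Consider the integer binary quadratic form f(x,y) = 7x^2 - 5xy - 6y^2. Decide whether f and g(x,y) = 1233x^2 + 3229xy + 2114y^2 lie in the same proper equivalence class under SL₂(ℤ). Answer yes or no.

D₁ = 193, D₂ = 193
river cycle of f (length 30): (-6, 5, 7), (7, 9, -4), (-4, 7, 9), (9, 11, -2), (-2, 13, 3), (3, 11, -6), (-6, 13, 1), (1, 13, -6), (-6, 11, 3), (3, 13, -2), … (20 more)
river cycle of g (length 30): (6, 7, -6), (-6, 5, 7), (7, 9, -4), (-4, 7, 9), (9, 11, -2), (-2, 13, 3), (3, 11, -6), (-6, 13, 1), (1, 13, -6), (-6, 11, 3), … (20 more)
cycles coincide ⇒ equivalent

yes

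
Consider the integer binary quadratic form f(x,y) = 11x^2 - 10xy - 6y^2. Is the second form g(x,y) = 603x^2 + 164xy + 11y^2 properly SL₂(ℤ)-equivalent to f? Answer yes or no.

D₁ = 364, D₂ = 364
river cycle of f (length 8): (-6, 10, 11), (11, 12, -5), (-5, 18, 2), (2, 18, -5), (-5, 12, 11), (11, 10, -6), (-6, 14, 7), (7, 14, -6)
river cycle of g (length 8): (11, 12, -5), (-5, 18, 2), (2, 18, -5), (-5, 12, 11), (11, 10, -6), (-6, 14, 7), (7, 14, -6), (-6, 10, 11)
cycles coincide ⇒ equivalent

yes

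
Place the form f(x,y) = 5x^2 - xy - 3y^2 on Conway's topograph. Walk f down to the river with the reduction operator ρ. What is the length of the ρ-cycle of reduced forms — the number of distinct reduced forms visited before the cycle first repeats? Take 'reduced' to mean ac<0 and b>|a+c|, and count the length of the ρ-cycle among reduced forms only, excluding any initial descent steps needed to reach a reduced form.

D = 61, ⌊√D⌋ = 7
descent: ρ → (-3,7,1)  [lands on river]
river: ρ → (1,7,-3)
river: ρ → (-3,5,3)
river: ρ → (3,7,-1)
river: ρ → (-1,7,3)
river: ρ → (3,5,-3)
ρ-cycle length = 6 (tail of 1 descent step not counted)

6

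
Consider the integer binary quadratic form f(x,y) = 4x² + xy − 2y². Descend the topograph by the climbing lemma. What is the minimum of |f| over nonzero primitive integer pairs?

descent: ρ → (-2,3,3)  [lands on river]
river: ρ → (3,3,-2)
river: ρ → (-2,5,1)
river: ρ → (1,5,-2)
closes: descent 1, river 4
min |a| on river = 1

1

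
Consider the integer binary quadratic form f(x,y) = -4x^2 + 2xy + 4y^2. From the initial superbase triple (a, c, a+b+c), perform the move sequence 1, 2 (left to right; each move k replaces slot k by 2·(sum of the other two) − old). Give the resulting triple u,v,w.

start (-4,4,2) = (f(1,0),f(0,1),f(1,1))
replace slot 1: 2·(4+2) − (-4) = 16 → (16,4,2)
replace slot 2: 2·(16+2) − 4 = 32 → (16,32,2)

16,32,2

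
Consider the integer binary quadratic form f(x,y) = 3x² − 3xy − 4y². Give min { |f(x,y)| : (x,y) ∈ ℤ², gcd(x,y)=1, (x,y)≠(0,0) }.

descent: ρ → (-4,3,3)  [lands on river]
river: ρ → (3,3,-4)
river: ρ → (-4,5,2)
river: ρ → (2,7,-1)
river: ρ → (-1,7,2)
river: ρ → (2,5,-4)
closes: descent 1, river 6
min |a| on river = 1

1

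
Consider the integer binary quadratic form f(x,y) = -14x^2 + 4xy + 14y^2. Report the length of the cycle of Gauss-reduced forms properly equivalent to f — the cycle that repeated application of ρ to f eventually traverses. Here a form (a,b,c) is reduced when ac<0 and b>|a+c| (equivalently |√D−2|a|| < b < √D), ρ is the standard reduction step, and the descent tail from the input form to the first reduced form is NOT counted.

D = 800, ⌊√D⌋ = 28
river: ρ → (14,24,-4)
river: ρ → (-4,24,14)
river: ρ → (14,4,-14)
river: ρ → (-14,24,4)
river: ρ → (4,24,-14)
river: ρ → (-14,4,14)
ρ-cycle length = 6 (tail of 0 descent steps not counted)

6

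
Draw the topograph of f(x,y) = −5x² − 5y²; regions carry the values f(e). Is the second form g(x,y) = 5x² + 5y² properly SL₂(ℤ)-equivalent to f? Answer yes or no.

D₁ = -100, D₂ = -100
f is negative-definite; reduce −f:
−f: reduced (well bottom): (5,0,5) with a≤c, −a<b≤a
flip sign back: reduced form of f is (-5,0,-5)
g: reduced (well bottom): (5,0,5) with a≤c, −a<b≤a
reduced forms (-5, 0, -5) vs (5, 0, 5) ⇒ inequivalent

no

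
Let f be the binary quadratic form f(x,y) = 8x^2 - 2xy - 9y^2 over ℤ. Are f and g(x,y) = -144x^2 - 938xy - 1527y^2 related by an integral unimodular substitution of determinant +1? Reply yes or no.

D₁ = 292, D₂ = 292
river cycle of f (length 14): (-9, 2, 8), (8, 14, -3), (-3, 16, 3), (3, 14, -8), (-8, 2, 9), (9, 16, -1), (-1, 16, 9), (9, 2, -8), (-8, 14, 3), (3, 16, -3), … (4 more)
river cycle of g (length 14): (-9, 2, 8), (8, 14, -3), (-3, 16, 3), (3, 14, -8), (-8, 2, 9), (9, 16, -1), (-1, 16, 9), (9, 2, -8), (-8, 14, 3), (3, 16, -3), … (4 more)
cycles coincide ⇒ equivalent

yes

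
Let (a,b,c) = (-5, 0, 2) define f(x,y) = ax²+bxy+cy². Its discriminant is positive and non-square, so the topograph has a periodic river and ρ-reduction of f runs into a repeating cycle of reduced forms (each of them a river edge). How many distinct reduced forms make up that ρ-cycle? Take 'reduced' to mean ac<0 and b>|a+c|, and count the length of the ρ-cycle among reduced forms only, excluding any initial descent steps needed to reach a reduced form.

D = 40, ⌊√D⌋ = 6
descent: ρ → (2,4,-3)  [lands on river]
river: ρ → (-3,2,3)
river: ρ → (3,4,-2)
river: ρ → (-2,4,3)
river: ρ → (3,2,-3)
river: ρ → (-3,4,2)
ρ-cycle length = 6 (tail of 1 descent step not counted)

6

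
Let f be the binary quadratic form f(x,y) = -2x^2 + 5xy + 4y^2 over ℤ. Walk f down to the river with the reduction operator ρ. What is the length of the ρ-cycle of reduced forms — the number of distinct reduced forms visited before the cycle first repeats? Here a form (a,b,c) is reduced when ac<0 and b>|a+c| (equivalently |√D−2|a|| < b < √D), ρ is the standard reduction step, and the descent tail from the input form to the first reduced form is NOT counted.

D = 57, ⌊√D⌋ = 7
river: ρ → (4,3,-3)
river: ρ → (-3,3,4)
river: ρ → (4,5,-2)
river: ρ → (-2,7,1)
river: ρ → (1,7,-2)
river: ρ → (-2,5,4)
ρ-cycle length = 6 (tail of 0 descent steps not counted)

6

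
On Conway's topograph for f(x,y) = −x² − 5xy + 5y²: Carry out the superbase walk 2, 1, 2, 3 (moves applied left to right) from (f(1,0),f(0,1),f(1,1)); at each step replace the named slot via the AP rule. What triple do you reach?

start (-1,5,-1) = (f(1,0),f(0,1),f(1,1))
replace slot 2: 2·((-1)+(-1)) − 5 = -9 → (-1,-9,-1)
replace slot 1: 2·((-9)+(-1)) − (-1) = -19 → (-19,-9,-1)
replace slot 2: 2·((-19)+(-1)) − (-9) = -31 → (-19,-31,-1)
replace slot 3: 2·((-19)+(-31)) − (-1) = -99 → (-19,-31,-99)

-19,-31,-99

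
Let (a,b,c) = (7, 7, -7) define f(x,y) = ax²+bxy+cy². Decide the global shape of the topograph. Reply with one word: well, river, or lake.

D = b²−4ac = 7² − 4·7·(-7) = 245
D > 0 non-square ⇒ indefinite ⇒ periodic river

river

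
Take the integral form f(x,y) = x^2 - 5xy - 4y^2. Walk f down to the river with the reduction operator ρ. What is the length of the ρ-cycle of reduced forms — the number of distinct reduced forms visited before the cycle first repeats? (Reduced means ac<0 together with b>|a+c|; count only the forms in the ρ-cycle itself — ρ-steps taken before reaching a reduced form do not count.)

D = 41, ⌊√D⌋ = 6
descent: ρ → (-4,5,1)  [lands on river]
river: ρ → (1,5,-4)
river: ρ → (-4,3,2)
river: ρ → (2,5,-2)
river: ρ → (-2,3,4)
river: ρ → (4,5,-1)
river: ρ → (-1,5,4)
river: ρ → (4,3,-2)
river: ρ → (-2,5,2)
river: ρ → (2,3,-4)
ρ-cycle length = 10 (tail of 1 descent step not counted)

10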